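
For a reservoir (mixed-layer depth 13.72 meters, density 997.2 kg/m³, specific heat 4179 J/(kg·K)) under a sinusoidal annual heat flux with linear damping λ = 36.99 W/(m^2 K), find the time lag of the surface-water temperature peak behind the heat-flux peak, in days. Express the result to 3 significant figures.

17.4 days

Areal heat capacity C = ρ c_p D = 997.2 × 4179 × 13.72 = 5.72×10^7 J/(m^2 K).
ω = 2π / 3.15×10^7 s = 1.99×10^-7 s⁻¹.
Phase lag φ = arctan(Cω/λ) = arctan(11.4/36.99) = 0.299 rad.
Time lag = φ / ω = 0.299 / 1.99×10^-7 = 1.50×10^6 s = 17.4 days.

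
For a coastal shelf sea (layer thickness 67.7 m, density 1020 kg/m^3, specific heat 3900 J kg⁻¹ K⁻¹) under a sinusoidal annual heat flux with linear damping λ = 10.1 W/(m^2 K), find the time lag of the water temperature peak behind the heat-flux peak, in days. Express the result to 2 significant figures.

80 days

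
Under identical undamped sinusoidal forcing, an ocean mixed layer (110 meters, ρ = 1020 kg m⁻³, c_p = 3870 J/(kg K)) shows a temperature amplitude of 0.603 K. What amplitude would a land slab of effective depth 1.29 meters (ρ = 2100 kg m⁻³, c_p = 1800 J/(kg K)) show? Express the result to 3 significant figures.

C_ocean = 4.34×10^8 J/(m²·K); C_land = 4.88×10^6 J/(m²·K).
A ∝ 1/C ⇒ A_land = A_ocean × C_ocean/C_land = 0.603 × 89.0 = 53.7 K.

53.7 K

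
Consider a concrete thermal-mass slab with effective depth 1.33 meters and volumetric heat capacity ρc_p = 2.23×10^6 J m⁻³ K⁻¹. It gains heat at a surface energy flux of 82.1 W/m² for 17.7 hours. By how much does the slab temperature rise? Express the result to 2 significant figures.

Areal heat capacity C = ρc_p × D = 2.23×10^6 × 1.33 = 2.97×10^6 J/(m^2 K).
Net heat input Q = F Δt = 82.1 × (17.7 hours × 3600 s/hour) = 5.23×10^6 J/m².
ΔT = Q / C = 5.23×10^6 / 2.97×10^6 = 1.76 K.

1.8 K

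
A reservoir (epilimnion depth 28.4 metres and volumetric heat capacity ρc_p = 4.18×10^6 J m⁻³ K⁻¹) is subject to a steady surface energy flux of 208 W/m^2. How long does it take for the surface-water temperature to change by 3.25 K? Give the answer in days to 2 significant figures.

21 days

Areal heat capacity C = ρc_p × D = 4.18×10^6 × 28.4 = 1.19×10^8 J m⁻² K⁻¹.
Time required: Δt = C ΔT / F = 1.19×10^8 × 3.25 / 208 = 1.85×10^6 s.
In days: 1.85×10^6 s / (86400 s/day) = 21.5 days.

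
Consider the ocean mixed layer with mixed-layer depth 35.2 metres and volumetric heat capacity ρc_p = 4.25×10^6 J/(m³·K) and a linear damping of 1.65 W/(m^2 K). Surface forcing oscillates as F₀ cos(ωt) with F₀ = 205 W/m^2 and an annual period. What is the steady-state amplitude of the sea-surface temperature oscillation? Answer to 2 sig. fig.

6.9 K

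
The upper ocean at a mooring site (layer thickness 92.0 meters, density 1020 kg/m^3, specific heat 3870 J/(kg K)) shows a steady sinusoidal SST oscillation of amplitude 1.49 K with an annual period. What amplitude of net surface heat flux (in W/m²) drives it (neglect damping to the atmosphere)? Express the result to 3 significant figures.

Areal heat capacity C = ρ c_p D = 1020 × 3870 × 92.0 = 3.63×10^8 J/(m^2 K).
ω = 2π / 3.15×10^7 s = 1.99×10^-7 s⁻¹.
Cω = 3.63×10^8 × 1.99×10^-7 = 72.4 W/(m²·K).
F₀ = A × Cω = 1.49 × 72.4 = 108 W/m².

108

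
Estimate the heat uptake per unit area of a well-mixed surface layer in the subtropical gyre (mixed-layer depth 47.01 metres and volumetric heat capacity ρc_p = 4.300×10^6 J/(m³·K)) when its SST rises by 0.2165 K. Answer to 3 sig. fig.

Areal heat capacity C = ρc_p × D = 4.300×10^6 × 47.01 = 2.02×10^8 J/(m^2 K).
ΔQ = C ΔT = 2.02×10^8 × 0.2165 = 4.38×10^7 J/m².

4.38×10^7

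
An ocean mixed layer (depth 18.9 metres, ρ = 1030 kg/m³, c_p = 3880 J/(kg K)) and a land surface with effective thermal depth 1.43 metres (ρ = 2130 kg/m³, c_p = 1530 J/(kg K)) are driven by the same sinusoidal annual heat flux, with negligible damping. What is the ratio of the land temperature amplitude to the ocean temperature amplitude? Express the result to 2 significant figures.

C_ocean = 1030 × 3880 × 18.9 = 7.55×10^7 J/(m²·K).
C_land = 2130 × 1530 × 1.43 = 4.66×10^6 J/(m²·K).
Undamped amplitude ∝ 1/C, so A_land/A_ocean = C_ocean/C_land = 16.2.

16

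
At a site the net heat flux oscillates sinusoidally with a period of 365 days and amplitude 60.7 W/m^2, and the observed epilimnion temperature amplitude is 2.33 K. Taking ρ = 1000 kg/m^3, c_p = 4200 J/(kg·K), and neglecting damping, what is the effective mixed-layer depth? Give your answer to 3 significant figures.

ω = 2π / 3.15×10^7 s = 1.99×10^-7 s⁻¹.
Required C = F₀ / (A ω) = 60.7 / (2.33 × 1.99×10^-7) = 1.31×10^8 J/(m²·K).
D = C / (ρ c_p) = 1.31×10^8 / (1000 × 4200) = 31.1 m.

31.1 m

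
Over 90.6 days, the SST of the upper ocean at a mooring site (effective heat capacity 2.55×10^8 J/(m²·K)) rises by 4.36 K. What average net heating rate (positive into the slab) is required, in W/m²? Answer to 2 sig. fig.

Areal heat capacity C = 2.55×10^8 J/(m²·K) (given).
Required heat per unit area: Q = C ΔT = 2.55×10^8 × 4.36 = 1.11×10^9 J/m².
Flux F = Q / Δt = 1.11×10^9 / 7.83×10^6 s = 142 W/m².

140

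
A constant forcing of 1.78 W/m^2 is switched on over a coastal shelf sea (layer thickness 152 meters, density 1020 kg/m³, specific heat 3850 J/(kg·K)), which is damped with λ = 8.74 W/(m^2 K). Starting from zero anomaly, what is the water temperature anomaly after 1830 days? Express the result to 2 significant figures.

0.18 K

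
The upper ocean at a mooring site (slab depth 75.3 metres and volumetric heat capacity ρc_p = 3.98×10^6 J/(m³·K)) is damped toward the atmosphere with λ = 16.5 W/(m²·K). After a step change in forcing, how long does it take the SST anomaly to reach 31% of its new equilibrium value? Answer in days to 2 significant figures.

78 days

Areal heat capacity C = ρc_p × D = 3.98×10^6 × 75.3 = 3.00×10^8 J/(m^2 K).
τ = C / λ = 3.00×10^8 / 16.5 = 1.82×10^7 s.
Fraction reached: 1 − e^(−t/τ) = 0.31 ⇒ t = −τ ln(1 − 0.31) = τ × 0.371.
t = 6.74×10^6 s = 78.0 days.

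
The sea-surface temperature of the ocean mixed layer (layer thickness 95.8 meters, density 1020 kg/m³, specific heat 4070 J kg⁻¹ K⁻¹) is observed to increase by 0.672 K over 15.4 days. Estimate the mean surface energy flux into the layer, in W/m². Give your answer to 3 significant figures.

201

Areal heat capacity C = ρ c_p D = 1020 × 4070 × 95.8 = 3.98×10^8 J/(m^2 K).
Required heat per unit area: Q = C ΔT = 3.98×10^8 × 0.672 = 2.67×10^8 J/m².
Flux F = Q / Δt = 2.67×10^8 / 1.33×10^6 s = 201 W/m².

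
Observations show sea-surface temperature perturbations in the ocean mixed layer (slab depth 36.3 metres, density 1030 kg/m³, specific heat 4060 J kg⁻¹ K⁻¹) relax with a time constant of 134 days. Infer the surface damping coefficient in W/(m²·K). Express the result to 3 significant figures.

Areal heat capacity C = ρ c_p D = 1030 × 4060 × 36.3 = 1.52×10^8 J m⁻² K⁻¹.
τ = 134 days = 1.16×10^7 s.
λ = C / τ = 1.52×10^8 / 1.16×10^7 = 13.1 W/(m²·K).

13.1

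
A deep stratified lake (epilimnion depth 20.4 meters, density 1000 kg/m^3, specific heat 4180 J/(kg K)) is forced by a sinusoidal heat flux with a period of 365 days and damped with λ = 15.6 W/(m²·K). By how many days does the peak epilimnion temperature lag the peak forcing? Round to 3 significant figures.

48.1 days

Areal heat capacity C = ρ c_p D = 1000 × 4180 × 20.4 = 8.53×10^7 J m⁻² K⁻¹.
ω = 2π / 3.15×10^7 s = 1.99×10^-7 s⁻¹.
Phase lag φ = arctan(Cω/λ) = arctan(17.0/15.6) = 0.828 rad.
Time lag = φ / ω = 0.828 / 1.99×10^-7 = 4.16×10^6 s = 48.1 days.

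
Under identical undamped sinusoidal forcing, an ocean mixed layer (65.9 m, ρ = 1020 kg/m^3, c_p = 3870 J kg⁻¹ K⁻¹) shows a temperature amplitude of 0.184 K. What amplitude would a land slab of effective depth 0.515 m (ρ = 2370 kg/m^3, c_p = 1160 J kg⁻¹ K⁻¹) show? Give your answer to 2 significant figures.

C_ocean = 2.60×10^8 J/(m²·K); C_land = 1.42×10^6 J/(m²·K).
A ∝ 1/C ⇒ A_land = A_ocean × C_ocean/C_land = 0.184 × 184 = 33.8 K.

34 K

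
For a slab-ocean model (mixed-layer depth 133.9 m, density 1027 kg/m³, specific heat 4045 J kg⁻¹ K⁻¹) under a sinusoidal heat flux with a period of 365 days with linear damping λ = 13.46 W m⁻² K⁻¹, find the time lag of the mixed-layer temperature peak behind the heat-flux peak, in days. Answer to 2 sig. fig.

Areal heat capacity C = ρ c_p D = 1027 × 4045 × 133.9 = 5.56×10^8 J m⁻² K⁻¹.
ω = 2π / 3.15×10^7 s = 1.99×10^-7 s⁻¹.
Phase lag φ = arctan(Cω/λ) = arctan(111/13.46) = 1.45 rad.
Time lag = φ / ω = 1.45 / 1.99×10^-7 = 7.28×10^6 s = 84.2 days.

84 days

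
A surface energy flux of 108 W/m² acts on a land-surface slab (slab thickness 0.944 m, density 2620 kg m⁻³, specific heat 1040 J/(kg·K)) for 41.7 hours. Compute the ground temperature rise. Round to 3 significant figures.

Areal heat capacity C = ρ c_p D = 2620 × 1040 × 0.944 = 2.57×10^6 J m⁻² K⁻¹.
Net heat input Q = F Δt = 108 × (41.7 hours × 3600 s/hour) = 1.62×10^7 J/m².
ΔT = Q / C = 1.62×10^7 / 2.57×10^6 = 6.30 K.

6.30 K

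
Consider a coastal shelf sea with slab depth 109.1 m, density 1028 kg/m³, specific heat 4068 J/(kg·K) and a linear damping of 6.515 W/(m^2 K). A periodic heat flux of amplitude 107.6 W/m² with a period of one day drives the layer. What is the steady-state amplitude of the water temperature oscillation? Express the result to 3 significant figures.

Areal heat capacity C = ρ c_p D = 1028 × 4068 × 109.1 = 4.56×10^8 J/(m²·K).
Angular frequency ω = 2π / T = 2π / 86400 s = 7.27×10^-5 s⁻¹.
√((Cω)² + λ²) = √((33200)² + 6.515²) = 33200 W/(m²·K).
Amplitude A = F₀ / √((Cω)²+λ²) = 107.6 / 33200 = 0.00324 K.

0.00324 K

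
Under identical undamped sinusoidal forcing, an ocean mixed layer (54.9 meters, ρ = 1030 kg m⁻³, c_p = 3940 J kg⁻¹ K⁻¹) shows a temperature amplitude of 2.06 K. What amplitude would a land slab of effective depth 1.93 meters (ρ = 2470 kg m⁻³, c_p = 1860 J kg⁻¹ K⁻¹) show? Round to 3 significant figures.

51.8 K

C_ocean = 2.23×10^8 J/(m²·K); C_land = 8.87×10^6 J/(m²·K).
A ∝ 1/C ⇒ A_land = A_ocean × C_ocean/C_land = 2.06 × 25.1 = 51.8 K.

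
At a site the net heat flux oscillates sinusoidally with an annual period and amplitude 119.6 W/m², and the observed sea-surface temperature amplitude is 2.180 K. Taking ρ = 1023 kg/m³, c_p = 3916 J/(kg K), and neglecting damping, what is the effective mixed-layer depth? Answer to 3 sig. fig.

68.7 m

ω = 2π / 3.15×10^7 s = 1.99×10^-7 s⁻¹.
Required C = F₀ / (A ω) = 119.6 / (2.180 × 1.99×10^-7) = 2.75×10^8 J/(m²·K).
D = C / (ρ c_p) = 2.75×10^8 / (1023 × 3916) = 68.7 m.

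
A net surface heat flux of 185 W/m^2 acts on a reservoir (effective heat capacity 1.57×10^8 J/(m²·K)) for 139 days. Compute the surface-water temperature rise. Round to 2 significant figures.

14 K

Areal heat capacity C = 1.57×10^8 J/(m²·K) (given).
Net heat input Q = F Δt = 185 × (139 days × 86400 s/day) = 2.22×10^9 J/m².
ΔT = Q / C = 2.22×10^9 / 1.57×10^8 = 14.2 K.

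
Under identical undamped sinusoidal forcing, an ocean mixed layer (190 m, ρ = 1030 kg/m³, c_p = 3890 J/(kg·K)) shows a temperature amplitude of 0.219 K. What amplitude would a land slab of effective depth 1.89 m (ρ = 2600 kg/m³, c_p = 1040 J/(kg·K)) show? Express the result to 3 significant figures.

32.6 K

C_ocean = 7.61×10^8 J/(m²·K); C_land = 5.11×10^6 J/(m²·K).
A ∝ 1/C ⇒ A_land = A_ocean × C_ocean/C_land = 0.219 × 149 = 32.6 K.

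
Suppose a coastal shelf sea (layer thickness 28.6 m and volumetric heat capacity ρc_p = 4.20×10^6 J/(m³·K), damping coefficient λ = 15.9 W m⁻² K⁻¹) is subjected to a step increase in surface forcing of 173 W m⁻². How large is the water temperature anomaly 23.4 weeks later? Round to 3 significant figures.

Areal heat capacity C = ρc_p × D = 4.20×10^6 × 28.6 = 1.20×10^8 J m⁻² K⁻¹.
τ = C / λ = 1.20×10^8 / 15.9 = 7.55×10^6 s.
Equilibrium anomaly ΔT_eq = F / λ = 173 / 15.9 = 10.9 K.
t = 23.4 weeks = 1.42×10^7 s, so t/τ = 1.87.
ΔT(t) = ΔT_eq (1 − e^(−t/τ)) = 10.9 × (1 − e^−1.87) = 9.21 K.

9.21 K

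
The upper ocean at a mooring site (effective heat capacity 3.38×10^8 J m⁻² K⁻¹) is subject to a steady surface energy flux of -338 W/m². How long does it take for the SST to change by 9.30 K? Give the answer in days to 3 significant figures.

108 days

Areal heat capacity C = 3.38×10^8 J m⁻² K⁻¹ (given).
Time required: Δt = C ΔT / F = 3.38×10^8 × -9.30 / -338 = 9.30×10^6 s.
In days: 9.30×10^6 s / (86400 s/day) = 108 days.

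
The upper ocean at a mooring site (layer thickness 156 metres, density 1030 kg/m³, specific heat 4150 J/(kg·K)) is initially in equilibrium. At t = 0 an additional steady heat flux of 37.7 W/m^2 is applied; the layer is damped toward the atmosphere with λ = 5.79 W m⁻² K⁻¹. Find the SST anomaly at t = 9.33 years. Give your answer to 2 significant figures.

6.0 K

Areal heat capacity C = ρ c_p D = 1030 × 4150 × 156 = 6.67×10^8 J/(m^2 K).
τ = C / λ = 6.67×10^8 / 5.79 = 1.15×10^8 s.
Equilibrium anomaly ΔT_eq = F / λ = 37.7 / 5.79 = 6.51 K.
t = 9.33 years = 2.94×10^8 s, so t/τ = 2.56.
ΔT(t) = ΔT_eq (1 − e^(−t/τ)) = 6.51 × (1 − e^−2.56) = 6.01 K.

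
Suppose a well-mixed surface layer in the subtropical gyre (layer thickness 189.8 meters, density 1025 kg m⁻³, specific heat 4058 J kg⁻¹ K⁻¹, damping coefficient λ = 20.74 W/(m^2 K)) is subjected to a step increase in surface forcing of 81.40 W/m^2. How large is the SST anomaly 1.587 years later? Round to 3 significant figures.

2.87 K

Areal heat capacity C = ρ c_p D = 1025 × 4058 × 189.8 = 7.89×10^8 J/(m^2 K).
τ = C / λ = 7.89×10^8 / 20.74 = 3.81×10^7 s.
Equilibrium anomaly ΔT_eq = F / λ = 81.40 / 20.74 = 3.92 K.
t = 1.587 years = 5.01×10^7 s, so t/τ = 1.32.
ΔT(t) = ΔT_eq (1 − e^(−t/τ)) = 3.92 × (1 − e^−1.32) = 2.87 K.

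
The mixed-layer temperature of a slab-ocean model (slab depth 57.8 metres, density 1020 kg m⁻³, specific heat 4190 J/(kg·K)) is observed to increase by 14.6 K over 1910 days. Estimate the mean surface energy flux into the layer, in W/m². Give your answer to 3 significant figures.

21.9

Areal heat capacity C = ρ c_p D = 1020 × 4190 × 57.8 = 2.47×10^8 J/(m²·K).
Required heat per unit area: Q = C ΔT = 2.47×10^8 × 14.6 = 3.61×10^9 J/m².
Flux F = Q / Δt = 3.61×10^9 / 1.65×10^8 s = 21.9 W/m².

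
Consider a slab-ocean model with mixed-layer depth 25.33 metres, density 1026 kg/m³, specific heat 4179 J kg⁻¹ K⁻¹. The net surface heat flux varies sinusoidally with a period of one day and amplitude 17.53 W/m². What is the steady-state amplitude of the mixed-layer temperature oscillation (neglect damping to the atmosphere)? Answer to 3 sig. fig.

Areal heat capacity C = ρ c_p D = 1026 × 4179 × 25.33 = 1.09×10^8 J/(m²·K).
Angular frequency ω = 2π / T = 2π / 86400 s = 7.27×10^-5 s⁻¹.
Cω = 1.09×10^8 × 7.27×10^-5 = 7900 W/(m²·K).
Amplitude A = F₀ / (Cω) = 17.53 / 7900 = 0.00222 K.

0.00222 K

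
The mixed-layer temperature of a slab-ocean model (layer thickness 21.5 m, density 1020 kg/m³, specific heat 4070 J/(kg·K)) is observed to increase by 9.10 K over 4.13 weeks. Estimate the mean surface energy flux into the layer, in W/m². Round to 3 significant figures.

Areal heat capacity C = ρ c_p D = 1020 × 4070 × 21.5 = 8.93×10^7 J/(m^2 K).
Required heat per unit area: Q = C ΔT = 8.93×10^7 × 9.10 = 8.12×10^8 J/m².
Flux F = Q / Δt = 8.12×10^8 / 2.50×10^6 s = 325 W/m².

325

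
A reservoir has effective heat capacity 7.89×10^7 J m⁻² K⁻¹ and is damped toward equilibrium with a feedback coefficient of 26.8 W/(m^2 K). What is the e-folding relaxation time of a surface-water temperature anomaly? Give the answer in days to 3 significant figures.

Areal heat capacity C = 7.89×10^7 J m⁻² K⁻¹ (given).
Relaxation time τ = C / λ = 7.89×10^7 / 26.8 = 2.94×10^6 s.
In days: 2.94×10^6 s / (86400 s/day) = 34.1 days.

34.1 days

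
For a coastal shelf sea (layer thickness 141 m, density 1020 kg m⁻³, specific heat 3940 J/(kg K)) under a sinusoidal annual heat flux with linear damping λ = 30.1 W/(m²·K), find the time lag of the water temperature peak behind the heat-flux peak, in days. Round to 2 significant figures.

Areal heat capacity C = ρ c_p D = 1020 × 3940 × 141 = 5.67×10^8 J/(m^2 K).
ω = 2π / 3.15×10^7 s = 1.99×10^-7 s⁻¹.
Phase lag φ = arctan(Cω/λ) = arctan(113/30.1) = 1.31 rad.
Time lag = φ / ω = 1.31 / 1.99×10^-7 = 6.58×10^6 s = 76.1 days.

76 days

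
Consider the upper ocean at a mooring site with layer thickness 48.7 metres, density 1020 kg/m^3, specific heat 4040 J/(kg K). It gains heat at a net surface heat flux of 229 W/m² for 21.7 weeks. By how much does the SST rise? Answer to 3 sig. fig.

Areal heat capacity C = ρ c_p D = 1020 × 4040 × 48.7 = 2.01×10^8 J/(m²·K).
Net heat input Q = F Δt = 229 × (21.7 weeks × 6.048×10^5 s/week) = 3.01×10^9 J/m².
ΔT = Q / C = 3.01×10^9 / 2.01×10^8 = 15.0 K.

15.0 K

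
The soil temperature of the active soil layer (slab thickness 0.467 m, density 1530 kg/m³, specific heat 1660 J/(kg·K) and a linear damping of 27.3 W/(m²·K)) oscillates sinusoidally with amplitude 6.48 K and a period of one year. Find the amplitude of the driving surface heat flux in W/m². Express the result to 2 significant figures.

180

Areal heat capacity C = ρ c_p D = 1530 × 1660 × 0.467 = 1.19×10^6 J/(m²·K).
ω = 2π / 3.15×10^7 s = 1.99×10^-7 s⁻¹.
√((Cω)² + λ²) = √((0.236)² + 27.3²) = 27.3 W/(m²·K).
F₀ = A × √((Cω)²+λ²) = 6.48 × 27.3 = 177 W/m².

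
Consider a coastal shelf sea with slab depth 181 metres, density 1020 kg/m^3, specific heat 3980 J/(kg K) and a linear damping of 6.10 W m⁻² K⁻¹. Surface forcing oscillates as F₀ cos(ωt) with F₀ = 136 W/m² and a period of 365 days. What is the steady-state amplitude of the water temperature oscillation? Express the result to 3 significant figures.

Areal heat capacity C = ρ c_p D = 1020 × 3980 × 181 = 7.35×10^8 J/(m^2 K).
Angular frequency ω = 2π / T = 2π / 3.15×10^7 s = 1.99×10^-7 s⁻¹.
√((Cω)² + λ²) = √((146)² + 6.10²) = 147 W/(m²·K).
Amplitude A = F₀ / √((Cω)²+λ²) = 136 / 147 = 0.928 K.

0.928 K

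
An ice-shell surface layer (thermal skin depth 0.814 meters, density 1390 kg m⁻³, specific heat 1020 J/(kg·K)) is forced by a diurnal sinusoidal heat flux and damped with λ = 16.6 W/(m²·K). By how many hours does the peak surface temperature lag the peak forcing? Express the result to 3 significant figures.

5.25 hours

Areal heat capacity C = ρ c_p D = 1390 × 1020 × 0.814 = 1.15×10^6 J/(m²·K).
ω = 2π / 86400 s = 7.27×10^-5 s⁻¹.
Phase lag φ = arctan(Cω/λ) = arctan(83.9/16.6) = 1.38 rad.
Time lag = φ / ω = 1.38 / 7.27×10^-5 = 18900 s = 5.25 hours.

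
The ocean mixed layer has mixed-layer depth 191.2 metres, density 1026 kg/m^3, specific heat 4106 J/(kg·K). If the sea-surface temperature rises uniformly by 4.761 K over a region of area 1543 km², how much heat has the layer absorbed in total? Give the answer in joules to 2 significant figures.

Areal heat capacity C = ρ c_p D = 1026 × 4106 × 191.2 = 8.05×10^8 J m⁻² K⁻¹.
Heat per unit area: q = C ΔT = 8.05×10^8 × 4.761 = 3.83×10^9 J/m².
Total heat: Q = q × A = 3.83×10^9 × (1543 × 10⁶ m²) = 5.92×10^18 J.

5.9×10^18 J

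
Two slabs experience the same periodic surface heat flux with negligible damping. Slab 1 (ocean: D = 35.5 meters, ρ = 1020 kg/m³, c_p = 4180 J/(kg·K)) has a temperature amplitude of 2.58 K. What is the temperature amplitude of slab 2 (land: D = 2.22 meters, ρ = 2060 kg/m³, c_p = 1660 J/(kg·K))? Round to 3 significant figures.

51.4 K

C_ocean = 1.51×10^8 J/(m²·K); C_land = 7.59×10^6 J/(m²·K).
A ∝ 1/C ⇒ A_land = A_ocean × C_ocean/C_land = 2.58 × 19.9 = 51.4 K.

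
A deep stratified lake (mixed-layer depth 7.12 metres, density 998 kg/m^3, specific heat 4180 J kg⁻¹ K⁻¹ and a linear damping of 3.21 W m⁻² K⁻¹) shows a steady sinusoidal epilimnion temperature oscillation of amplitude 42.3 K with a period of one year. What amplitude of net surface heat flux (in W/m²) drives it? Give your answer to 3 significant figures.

285

Areal heat capacity C = ρ c_p D = 998 × 4180 × 7.12 = 2.97×10^7 J/(m^2 K).
ω = 2π / 3.15×10^7 s = 1.99×10^-7 s⁻¹.
√((Cω)² + λ²) = √((5.92)² + 3.21²) = 6.73 W/(m²·K).
F₀ = A × √((Cω)²+λ²) = 42.3 × 6.73 = 285 W/m².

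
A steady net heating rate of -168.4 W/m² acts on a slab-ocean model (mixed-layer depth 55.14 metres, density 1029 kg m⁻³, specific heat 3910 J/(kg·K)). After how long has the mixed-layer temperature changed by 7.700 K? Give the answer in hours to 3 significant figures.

2820 hours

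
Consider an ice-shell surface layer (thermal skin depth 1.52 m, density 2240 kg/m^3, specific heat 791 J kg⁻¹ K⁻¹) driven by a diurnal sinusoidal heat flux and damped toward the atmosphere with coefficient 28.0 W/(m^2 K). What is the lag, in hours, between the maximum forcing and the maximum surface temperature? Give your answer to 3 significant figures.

Areal heat capacity C = ρ c_p D = 2240 × 791 × 1.52 = 2.69×10^6 J/(m^2 K).
ω = 2π / 86400 s = 7.27×10^-5 s⁻¹.
Phase lag φ = arctan(Cω/λ) = arctan(196/28.0) = 1.43 rad.
Time lag = φ / ω = 1.43 / 7.27×10^-5 = 19600 s = 5.46 hours.

5.46 hours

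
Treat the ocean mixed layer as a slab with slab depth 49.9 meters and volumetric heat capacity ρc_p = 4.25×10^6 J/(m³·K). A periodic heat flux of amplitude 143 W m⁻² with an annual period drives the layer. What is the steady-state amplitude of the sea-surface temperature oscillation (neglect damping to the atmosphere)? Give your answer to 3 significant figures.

Areal heat capacity C = ρc_p × D = 4.25×10^6 × 49.9 = 2.12×10^8 J m⁻² K⁻¹.
Angular frequency ω = 2π / T = 2π / 3.15×10^7 s = 1.99×10^-7 s⁻¹.
Cω = 2.12×10^8 × 1.99×10^-7 = 42.3 W/(m²·K).
Amplitude A = F₀ / (Cω) = 143 / 42.3 = 3.38 K.

3.38 K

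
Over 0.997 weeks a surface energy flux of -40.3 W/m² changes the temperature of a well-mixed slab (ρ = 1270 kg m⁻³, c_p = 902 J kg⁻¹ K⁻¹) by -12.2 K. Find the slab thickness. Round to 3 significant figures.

Heat input Q = F Δt = -40.3 × 6.03×10^5 s = -2.43×10^7 J/m².
Required areal heat capacity C = Q / ΔT = 1.99×10^6 J/(m²·K).
Depth D = C / (ρ c_p) = 1.99×10^6 / (1270 × 902) = 1.74 m.

1.74 m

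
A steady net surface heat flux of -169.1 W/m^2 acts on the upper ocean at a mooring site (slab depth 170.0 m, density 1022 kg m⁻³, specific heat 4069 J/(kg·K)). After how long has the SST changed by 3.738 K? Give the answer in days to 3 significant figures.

Areal heat capacity C = ρ c_p D = 1022 × 4069 × 170.0 = 7.07×10^8 J/(m²·K).
Time required: Δt = C ΔT / F = 7.07×10^8 × -3.738 / -169.1 = 1.56×10^7 s.
In days: 1.56×10^7 s / (86400 s/day) = 181 days.

181 days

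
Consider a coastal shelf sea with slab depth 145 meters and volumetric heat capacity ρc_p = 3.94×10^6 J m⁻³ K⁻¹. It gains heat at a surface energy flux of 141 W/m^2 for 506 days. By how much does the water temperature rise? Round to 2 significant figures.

Areal heat capacity C = ρc_p × D = 3.94×10^6 × 145 = 5.71×10^8 J m⁻² K⁻¹.
Net heat input Q = F Δt = 141 × (506 days × 86400 s/day) = 6.16×10^9 J/m².
ΔT = Q / C = 6.16×10^9 / 5.71×10^8 = 10.8 K.

11 K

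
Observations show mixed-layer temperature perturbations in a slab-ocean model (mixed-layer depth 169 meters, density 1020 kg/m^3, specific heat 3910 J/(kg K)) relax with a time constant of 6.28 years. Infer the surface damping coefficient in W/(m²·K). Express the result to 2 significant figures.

Areal heat capacity C = ρ c_p D = 1020 × 3910 × 169 = 6.74×10^8 J/(m²·K).
τ = 6.28 years = 1.98×10^8 s.
λ = C / τ = 6.74×10^8 / 1.98×10^8 = 3.40 W/(m²·K).

3.4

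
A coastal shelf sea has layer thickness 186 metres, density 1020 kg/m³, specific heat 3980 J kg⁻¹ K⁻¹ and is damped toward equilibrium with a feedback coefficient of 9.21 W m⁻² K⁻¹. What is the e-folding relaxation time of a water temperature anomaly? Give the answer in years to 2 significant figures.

Areal heat capacity C = ρ c_p D = 1020 × 3980 × 186 = 7.55×10^8 J/(m²·K).
Relaxation time τ = C / λ = 7.55×10^8 / 9.21 = 8.20×10^7 s.
In years: 8.20×10^7 s / (3.156×10^7 s/year) = 2.60 years.

2.6 years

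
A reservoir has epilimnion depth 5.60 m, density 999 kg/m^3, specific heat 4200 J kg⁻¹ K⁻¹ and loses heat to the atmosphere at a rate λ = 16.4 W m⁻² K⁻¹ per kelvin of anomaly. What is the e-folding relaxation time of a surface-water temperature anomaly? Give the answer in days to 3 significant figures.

Areal heat capacity C = ρ c_p D = 999 × 4200 × 5.60 = 2.35×10^7 J/(m²·K).
Relaxation time τ = C / λ = 2.35×10^7 / 16.4 = 1.43×10^6 s.
In days: 1.43×10^6 s / (86400 s/day) = 16.6 days.

16.6 days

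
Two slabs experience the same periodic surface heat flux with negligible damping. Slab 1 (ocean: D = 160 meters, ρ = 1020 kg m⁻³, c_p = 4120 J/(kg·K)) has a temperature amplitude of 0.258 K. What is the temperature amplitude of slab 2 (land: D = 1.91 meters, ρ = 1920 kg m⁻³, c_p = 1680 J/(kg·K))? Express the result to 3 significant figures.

28.2 K

C_ocean = 6.72×10^8 J/(m²·K); C_land = 6.16×10^6 J/(m²·K).
A ∝ 1/C ⇒ A_land = A_ocean × C_ocean/C_land = 0.258 × 109 = 28.2 K.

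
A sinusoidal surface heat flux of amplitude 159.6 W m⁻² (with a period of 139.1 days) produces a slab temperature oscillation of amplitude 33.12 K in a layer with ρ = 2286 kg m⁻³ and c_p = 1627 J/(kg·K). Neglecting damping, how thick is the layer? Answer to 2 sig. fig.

2.5 m

ω = 2π / 1.20×10^7 s = 5.23×10^-7 s⁻¹.
Required C = F₀ / (A ω) = 159.6 / (33.12 × 5.23×10^-7) = 9.22×10^6 J/(m²·K).
D = C / (ρ c_p) = 9.22×10^6 / (2286 × 1627) = 2.48 m.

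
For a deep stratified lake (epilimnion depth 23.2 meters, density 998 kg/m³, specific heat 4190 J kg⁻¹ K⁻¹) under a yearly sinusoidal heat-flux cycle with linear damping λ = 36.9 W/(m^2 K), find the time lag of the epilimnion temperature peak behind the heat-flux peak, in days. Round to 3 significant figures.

Areal heat capacity C = ρ c_p D = 998 × 4190 × 23.2 = 9.70×10^7 J m⁻² K⁻¹.
ω = 2π / 3.15×10^7 s = 1.99×10^-7 s⁻¹.
Phase lag φ = arctan(Cω/λ) = arctan(19.3/36.9) = 0.483 rad.
Time lag = φ / ω = 0.483 / 1.99×10^-7 = 2.42×10^6 s = 28.0 days.

28.0 days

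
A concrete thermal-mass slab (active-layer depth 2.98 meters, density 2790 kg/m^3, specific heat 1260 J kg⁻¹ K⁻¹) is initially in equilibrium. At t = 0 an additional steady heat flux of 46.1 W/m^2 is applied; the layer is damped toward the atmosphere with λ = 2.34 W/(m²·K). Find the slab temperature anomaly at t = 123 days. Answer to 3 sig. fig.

17.9 K

Areal heat capacity C = ρ c_p D = 2790 × 1260 × 2.98 = 1.05×10^7 J m⁻² K⁻¹.
τ = C / λ = 1.05×10^7 / 2.34 = 4.48×10^6 s.
Equilibrium anomaly ΔT_eq = F / λ = 46.1 / 2.34 = 19.7 K.
t = 123 days = 1.06×10^7 s, so t/τ = 2.37.
ΔT(t) = ΔT_eq (1 − e^(−t/τ)) = 19.7 × (1 − e^−2.37) = 17.9 K.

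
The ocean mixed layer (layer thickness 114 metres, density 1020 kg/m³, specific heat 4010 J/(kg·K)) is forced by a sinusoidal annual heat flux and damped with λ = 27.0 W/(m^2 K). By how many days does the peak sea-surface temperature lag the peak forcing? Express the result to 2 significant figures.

75 days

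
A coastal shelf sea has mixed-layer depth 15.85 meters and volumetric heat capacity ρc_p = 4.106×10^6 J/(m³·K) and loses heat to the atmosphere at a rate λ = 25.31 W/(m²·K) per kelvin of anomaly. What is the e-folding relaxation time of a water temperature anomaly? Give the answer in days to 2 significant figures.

Areal heat capacity C = ρc_p × D = 4.106×10^6 × 15.85 = 6.51×10^7 J/(m²·K).
Relaxation time τ = C / λ = 6.51×10^7 / 25.31 = 2.57×10^6 s.
In days: 2.57×10^6 s / (86400 s/day) = 29.8 days.

30 days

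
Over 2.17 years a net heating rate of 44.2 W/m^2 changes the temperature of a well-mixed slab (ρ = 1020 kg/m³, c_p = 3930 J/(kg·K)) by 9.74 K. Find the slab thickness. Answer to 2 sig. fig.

Heat input Q = F Δt = 44.2 × 6.85×10^7 s = 3.03×10^9 J/m².
Required areal heat capacity C = Q / ΔT = 3.11×10^8 J/(m²·K).
Depth D = C / (ρ c_p) = 3.11×10^8 / (1020 × 3930) = 77.5 m.

78 m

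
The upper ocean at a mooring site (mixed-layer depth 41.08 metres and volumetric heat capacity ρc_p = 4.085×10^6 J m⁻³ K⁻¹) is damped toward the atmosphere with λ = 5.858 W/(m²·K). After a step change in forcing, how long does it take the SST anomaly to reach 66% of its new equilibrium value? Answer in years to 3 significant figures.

Areal heat capacity C = ρc_p × D = 4.085×10^6 × 41.08 = 1.68×10^8 J/(m²·K).
τ = C / λ = 1.68×10^8 / 5.858 = 2.86×10^7 s.
Fraction reached: 1 − e^(−t/τ) = 0.66 ⇒ t = −τ ln(1 − 0.66) = τ × 1.08.
t = 3.09×10^7 s = 0.979 years.

0.979 years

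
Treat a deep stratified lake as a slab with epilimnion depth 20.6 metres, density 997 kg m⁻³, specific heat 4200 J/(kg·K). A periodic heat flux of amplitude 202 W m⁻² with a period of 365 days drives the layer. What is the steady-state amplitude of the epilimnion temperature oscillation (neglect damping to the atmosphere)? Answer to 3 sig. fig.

Areal heat capacity C = ρ c_p D = 997 × 4200 × 20.6 = 8.63×10^7 J m⁻² K⁻¹.
Angular frequency ω = 2π / T = 2π / 3.15×10^7 s = 1.99×10^-7 s⁻¹.
Cω = 8.63×10^7 × 1.99×10^-7 = 17.2 W/(m²·K).
Amplitude A = F₀ / (Cω) = 202 / 17.2 = 11.8 K.

11.8 K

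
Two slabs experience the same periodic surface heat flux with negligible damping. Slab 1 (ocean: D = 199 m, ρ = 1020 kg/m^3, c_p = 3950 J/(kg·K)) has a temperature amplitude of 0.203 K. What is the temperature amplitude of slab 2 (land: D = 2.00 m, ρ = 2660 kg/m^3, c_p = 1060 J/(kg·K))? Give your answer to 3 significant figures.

C_ocean = 8.02×10^8 J/(m²·K); C_land = 5.64×10^6 J/(m²·K).
A ∝ 1/C ⇒ A_land = A_ocean × C_ocean/C_land = 0.203 × 142 = 28.9 K.

28.9 K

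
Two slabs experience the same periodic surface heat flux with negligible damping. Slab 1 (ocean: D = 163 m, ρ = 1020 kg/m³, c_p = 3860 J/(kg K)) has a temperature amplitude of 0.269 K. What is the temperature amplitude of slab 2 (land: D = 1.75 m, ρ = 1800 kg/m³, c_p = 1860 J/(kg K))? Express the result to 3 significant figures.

C_ocean = 6.42×10^8 J/(m²·K); C_land = 5.86×10^6 J/(m²·K).
A ∝ 1/C ⇒ A_land = A_ocean × C_ocean/C_land = 0.269 × 110 = 29.5 K.

29.5 K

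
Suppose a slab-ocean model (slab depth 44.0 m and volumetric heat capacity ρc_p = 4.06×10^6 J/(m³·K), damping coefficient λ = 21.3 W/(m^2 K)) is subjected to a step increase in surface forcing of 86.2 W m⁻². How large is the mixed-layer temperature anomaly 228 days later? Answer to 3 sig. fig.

3.66 K

Areal heat capacity C = ρc_p × D = 4.06×10^6 × 44.0 = 1.79×10^8 J/(m²·K).
τ = C / λ = 1.79×10^8 / 21.3 = 8.39×10^6 s.
Equilibrium anomaly ΔT_eq = F / λ = 86.2 / 21.3 = 4.05 K.
t = 228 days = 1.97×10^7 s, so t/τ = 2.35.
ΔT(t) = ΔT_eq (1 − e^(−t/τ)) = 4.05 × (1 − e^−2.35) = 3.66 K.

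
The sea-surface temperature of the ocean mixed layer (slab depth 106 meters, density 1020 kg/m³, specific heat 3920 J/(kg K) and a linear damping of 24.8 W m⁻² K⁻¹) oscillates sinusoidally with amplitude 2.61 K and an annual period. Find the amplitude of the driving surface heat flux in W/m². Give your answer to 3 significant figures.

230

Areal heat capacity C = ρ c_p D = 1020 × 3920 × 106 = 4.24×10^8 J/(m^2 K).
ω = 2π / 3.15×10^7 s = 1.99×10^-7 s⁻¹.
√((Cω)² + λ²) = √((84.4)² + 24.8²) = 88.0 W/(m²·K).
F₀ = A × √((Cω)²+λ²) = 2.61 × 88.0 = 230 W/m².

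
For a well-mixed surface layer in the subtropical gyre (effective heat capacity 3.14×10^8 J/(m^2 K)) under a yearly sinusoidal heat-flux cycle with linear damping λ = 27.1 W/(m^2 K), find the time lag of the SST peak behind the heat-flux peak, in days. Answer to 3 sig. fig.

67.5 days

Areal heat capacity C = 3.14×10^8 J/(m^2 K) (given).
ω = 2π / 3.15×10^7 s = 1.99×10^-7 s⁻¹.
Phase lag φ = arctan(Cω/λ) = arctan(62.6/27.1) = 1.16 rad.
Time lag = φ / ω = 1.16 / 1.99×10^-7 = 5.83×10^6 s = 67.5 days.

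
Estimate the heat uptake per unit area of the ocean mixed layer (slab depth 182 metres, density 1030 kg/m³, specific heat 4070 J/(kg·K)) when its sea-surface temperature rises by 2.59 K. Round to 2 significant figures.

2.0×10^9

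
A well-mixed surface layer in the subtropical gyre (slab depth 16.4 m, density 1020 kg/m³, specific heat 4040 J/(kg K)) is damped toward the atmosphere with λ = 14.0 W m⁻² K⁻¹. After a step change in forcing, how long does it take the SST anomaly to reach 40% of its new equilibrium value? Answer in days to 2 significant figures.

Areal heat capacity C = ρ c_p D = 1020 × 4040 × 16.4 = 6.76×10^7 J/(m^2 K).
τ = C / λ = 6.76×10^7 / 14.0 = 4.83×10^6 s.
Fraction reached: 1 − e^(−t/τ) = 0.40 ⇒ t = −τ ln(1 − 0.40) = τ × 0.511.
t = 2.47×10^6 s = 28.5 days.

29 days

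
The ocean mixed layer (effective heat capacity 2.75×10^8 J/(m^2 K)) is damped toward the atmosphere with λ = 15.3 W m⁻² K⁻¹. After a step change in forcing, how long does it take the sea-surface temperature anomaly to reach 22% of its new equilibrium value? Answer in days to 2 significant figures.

52 days

Areal heat capacity C = 2.75×10^8 J/(m^2 K) (given).
τ = C / λ = 2.75×10^8 / 15.3 = 1.80×10^7 s.
Fraction reached: 1 − e^(−t/τ) = 0.22 ⇒ t = −τ ln(1 − 0.22) = τ × 0.248.
t = 4.47×10^6 s = 51.7 days.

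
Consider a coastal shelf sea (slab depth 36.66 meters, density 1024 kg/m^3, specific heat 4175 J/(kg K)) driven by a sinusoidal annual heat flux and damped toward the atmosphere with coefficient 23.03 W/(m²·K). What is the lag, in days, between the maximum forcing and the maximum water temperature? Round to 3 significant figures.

54.3 days

Areal heat capacity C = ρ c_p D = 1024 × 4175 × 36.66 = 1.57×10^8 J/(m²·K).
ω = 2π / 3.15×10^7 s = 1.99×10^-7 s⁻¹.
Phase lag φ = arctan(Cω/λ) = arctan(31.2/23.03) = 0.935 rad.
Time lag = φ / ω = 0.935 / 1.99×10^-7 = 4.69×10^6 s = 54.3 days.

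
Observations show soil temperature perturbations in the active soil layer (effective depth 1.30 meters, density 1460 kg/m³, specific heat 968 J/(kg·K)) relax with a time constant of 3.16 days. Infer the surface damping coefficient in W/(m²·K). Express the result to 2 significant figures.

Areal heat capacity C = ρ c_p D = 1460 × 968 × 1.30 = 1.84×10^6 J m⁻² K⁻¹.
τ = 3.16 days = 2.73×10^5 s.
λ = C / τ = 1.84×10^6 / 2.73×10^5 = 6.73 W/(m²·K).

6.7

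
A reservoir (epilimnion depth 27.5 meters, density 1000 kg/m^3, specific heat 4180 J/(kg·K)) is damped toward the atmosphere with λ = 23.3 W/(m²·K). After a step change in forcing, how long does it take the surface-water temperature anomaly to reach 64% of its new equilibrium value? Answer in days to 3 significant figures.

Areal heat capacity C = ρ c_p D = 1000 × 4180 × 27.5 = 1.15×10^8 J/(m^2 K).
τ = C / λ = 1.15×10^8 / 23.3 = 4.93×10^6 s.
Fraction reached: 1 − e^(−t/τ) = 0.64 ⇒ t = −τ ln(1 − 0.64) = τ × 1.02.
t = 5.04×10^6 s = 58.3 days.

58.3 days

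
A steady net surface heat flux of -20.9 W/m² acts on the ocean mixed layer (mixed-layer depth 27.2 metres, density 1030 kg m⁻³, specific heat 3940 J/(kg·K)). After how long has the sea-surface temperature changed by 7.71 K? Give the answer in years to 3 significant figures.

Areal heat capacity C = ρ c_p D = 1030 × 3940 × 27.2 = 1.10×10^8 J m⁻² K⁻¹.
Time required: Δt = C ΔT / F = 1.10×10^8 × -7.71 / -20.9 = 4.07×10^7 s.
In years: 4.07×10^7 s / (3.156×10^7 s/year) = 1.29 years.

1.29 years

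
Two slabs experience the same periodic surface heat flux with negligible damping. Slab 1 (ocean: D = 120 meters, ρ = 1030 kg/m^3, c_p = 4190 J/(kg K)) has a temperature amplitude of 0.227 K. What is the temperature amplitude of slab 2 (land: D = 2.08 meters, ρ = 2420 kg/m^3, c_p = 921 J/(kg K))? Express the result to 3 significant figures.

C_ocean = 5.18×10^8 J/(m²·K); C_land = 4.64×10^6 J/(m²·K).
A ∝ 1/C ⇒ A_land = A_ocean × C_ocean/C_land = 0.227 × 112 = 25.4 K.

25.4 K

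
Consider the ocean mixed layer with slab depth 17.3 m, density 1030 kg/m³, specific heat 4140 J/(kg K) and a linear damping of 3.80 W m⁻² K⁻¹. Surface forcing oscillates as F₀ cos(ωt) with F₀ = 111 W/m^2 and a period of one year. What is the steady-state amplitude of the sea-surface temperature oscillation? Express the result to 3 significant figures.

7.31 K

Areal heat capacity C = ρ c_p D = 1030 × 4140 × 17.3 = 7.38×10^7 J/(m^2 K).
Angular frequency ω = 2π / T = 2π / 3.15×10^7 s = 1.99×10^-7 s⁻¹.
√((Cω)² + λ²) = √((14.7)² + 3.80²) = 15.2 W/(m²·K).
Amplitude A = F₀ / √((Cω)²+λ²) = 111 / 15.2 = 7.31 K.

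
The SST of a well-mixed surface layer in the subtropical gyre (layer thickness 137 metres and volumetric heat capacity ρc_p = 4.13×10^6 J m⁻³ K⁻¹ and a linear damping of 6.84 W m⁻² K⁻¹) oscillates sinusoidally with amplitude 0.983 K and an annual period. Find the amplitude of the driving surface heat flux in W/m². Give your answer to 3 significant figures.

111

Areal heat capacity C = ρc_p × D = 4.13×10^6 × 137 = 5.66×10^8 J m⁻² K⁻¹.
ω = 2π / 3.15×10^7 s = 1.99×10^-7 s⁻¹.
√((Cω)² + λ²) = √((113)² + 6.84²) = 113 W/(m²·K).
F₀ = A × √((Cω)²+λ²) = 0.983 × 113 = 111 W/m².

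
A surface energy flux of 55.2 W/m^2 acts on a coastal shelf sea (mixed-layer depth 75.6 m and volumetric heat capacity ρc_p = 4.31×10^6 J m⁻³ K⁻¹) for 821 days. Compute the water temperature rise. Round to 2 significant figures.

12 K

Areal heat capacity C = ρc_p × D = 4.31×10^6 × 75.6 = 3.26×10^8 J/(m^2 K).
Net heat input Q = F Δt = 55.2 × (821 days × 86400 s/day) = 3.92×10^9 J/m².
ΔT = Q / C = 3.92×10^9 / 3.26×10^8 = 12.0 K.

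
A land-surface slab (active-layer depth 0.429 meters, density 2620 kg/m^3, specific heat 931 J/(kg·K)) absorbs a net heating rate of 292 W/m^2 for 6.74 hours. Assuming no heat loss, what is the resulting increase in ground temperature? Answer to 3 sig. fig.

6.77 K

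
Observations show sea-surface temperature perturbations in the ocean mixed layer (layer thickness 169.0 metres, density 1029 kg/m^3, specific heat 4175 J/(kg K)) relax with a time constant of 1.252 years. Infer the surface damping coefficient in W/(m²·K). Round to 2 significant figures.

18

Areal heat capacity C = ρ c_p D = 1029 × 4175 × 169.0 = 7.26×10^8 J m⁻² K⁻¹.
τ = 1.252 years = 3.95×10^7 s.
λ = C / τ = 7.26×10^8 / 3.95×10^7 = 18.4 W/(m²·K).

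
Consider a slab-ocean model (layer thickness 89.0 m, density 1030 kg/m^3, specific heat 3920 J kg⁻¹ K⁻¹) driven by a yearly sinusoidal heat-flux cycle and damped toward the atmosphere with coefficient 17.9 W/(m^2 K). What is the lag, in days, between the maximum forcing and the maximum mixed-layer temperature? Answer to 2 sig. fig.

Areal heat capacity C = ρ c_p D = 1030 × 3920 × 89.0 = 3.59×10^8 J/(m²·K).
ω = 2π / 3.15×10^7 s = 1.99×10^-7 s⁻¹.
Phase lag φ = arctan(Cω/λ) = arctan(71.6/17.9) = 1.33 rad.
Time lag = φ / ω = 1.33 / 1.99×10^-7 = 6.65×10^6 s = 77.0 days.

77 days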